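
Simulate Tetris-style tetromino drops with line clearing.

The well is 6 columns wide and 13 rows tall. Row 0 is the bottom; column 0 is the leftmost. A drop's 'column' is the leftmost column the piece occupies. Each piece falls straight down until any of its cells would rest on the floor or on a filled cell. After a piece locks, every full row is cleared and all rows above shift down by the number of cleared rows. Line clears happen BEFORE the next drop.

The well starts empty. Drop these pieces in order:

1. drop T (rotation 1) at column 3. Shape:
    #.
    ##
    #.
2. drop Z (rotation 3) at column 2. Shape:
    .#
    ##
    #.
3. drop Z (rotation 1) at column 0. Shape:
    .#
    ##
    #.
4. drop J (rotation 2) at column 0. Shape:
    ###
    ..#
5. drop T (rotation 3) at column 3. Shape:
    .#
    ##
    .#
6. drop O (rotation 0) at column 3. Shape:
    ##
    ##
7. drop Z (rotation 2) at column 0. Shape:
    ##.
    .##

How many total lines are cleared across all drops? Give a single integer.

Drop 1: T rot1 at col 3 lands with bottom-row=0; cleared 0 line(s) (total 0); column heights now [0 0 0 3 2 0], max=3
Drop 2: Z rot3 at col 2 lands with bottom-row=2; cleared 0 line(s) (total 0); column heights now [0 0 4 5 2 0], max=5
Drop 3: Z rot1 at col 0 lands with bottom-row=0; cleared 0 line(s) (total 0); column heights now [2 3 4 5 2 0], max=5
Drop 4: J rot2 at col 0 lands with bottom-row=4; cleared 0 line(s) (total 0); column heights now [6 6 6 5 2 0], max=6
Drop 5: T rot3 at col 3 lands with bottom-row=4; cleared 0 line(s) (total 0); column heights now [6 6 6 6 7 0], max=7
Drop 6: O rot0 at col 3 lands with bottom-row=7; cleared 0 line(s) (total 0); column heights now [6 6 6 9 9 0], max=9
Drop 7: Z rot2 at col 0 lands with bottom-row=6; cleared 0 line(s) (total 0); column heights now [8 8 7 9 9 0], max=9

Answer: 0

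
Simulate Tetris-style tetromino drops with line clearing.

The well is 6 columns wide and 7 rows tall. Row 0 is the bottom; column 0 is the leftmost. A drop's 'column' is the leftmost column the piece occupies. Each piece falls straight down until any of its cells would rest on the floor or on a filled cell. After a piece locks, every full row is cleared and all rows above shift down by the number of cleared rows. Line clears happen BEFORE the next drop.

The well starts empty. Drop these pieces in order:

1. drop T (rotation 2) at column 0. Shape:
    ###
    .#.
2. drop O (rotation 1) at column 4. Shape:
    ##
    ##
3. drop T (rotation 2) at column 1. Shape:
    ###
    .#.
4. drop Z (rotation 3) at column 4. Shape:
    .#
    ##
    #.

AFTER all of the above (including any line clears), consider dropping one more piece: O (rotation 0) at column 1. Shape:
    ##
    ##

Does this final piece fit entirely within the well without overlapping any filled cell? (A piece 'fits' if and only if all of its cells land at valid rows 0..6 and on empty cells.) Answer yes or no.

Answer: yes

Derivation:
Drop 1: T rot2 at col 0 lands with bottom-row=0; cleared 0 line(s) (total 0); column heights now [2 2 2 0 0 0], max=2
Drop 2: O rot1 at col 4 lands with bottom-row=0; cleared 0 line(s) (total 0); column heights now [2 2 2 0 2 2], max=2
Drop 3: T rot2 at col 1 lands with bottom-row=2; cleared 0 line(s) (total 0); column heights now [2 4 4 4 2 2], max=4
Drop 4: Z rot3 at col 4 lands with bottom-row=2; cleared 0 line(s) (total 0); column heights now [2 4 4 4 4 5], max=5
Test piece O rot0 at col 1 (width 2): heights before test = [2 4 4 4 4 5]; fits = True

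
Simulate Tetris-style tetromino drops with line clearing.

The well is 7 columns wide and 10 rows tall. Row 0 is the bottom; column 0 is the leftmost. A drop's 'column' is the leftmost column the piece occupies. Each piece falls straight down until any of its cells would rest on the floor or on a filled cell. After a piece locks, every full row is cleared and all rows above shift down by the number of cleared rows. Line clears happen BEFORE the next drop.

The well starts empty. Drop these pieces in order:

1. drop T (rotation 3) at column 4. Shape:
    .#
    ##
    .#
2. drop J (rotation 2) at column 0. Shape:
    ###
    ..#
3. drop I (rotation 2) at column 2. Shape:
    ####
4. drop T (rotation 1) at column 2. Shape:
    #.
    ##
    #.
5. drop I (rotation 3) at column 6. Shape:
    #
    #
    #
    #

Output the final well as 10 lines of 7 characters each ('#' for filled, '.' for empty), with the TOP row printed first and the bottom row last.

Answer: .......
.......
.......
..#....
..##...
..#....
..#####
.....##
###.###
..#..##

Derivation:
Drop 1: T rot3 at col 4 lands with bottom-row=0; cleared 0 line(s) (total 0); column heights now [0 0 0 0 2 3 0], max=3
Drop 2: J rot2 at col 0 lands with bottom-row=0; cleared 0 line(s) (total 0); column heights now [2 2 2 0 2 3 0], max=3
Drop 3: I rot2 at col 2 lands with bottom-row=3; cleared 0 line(s) (total 0); column heights now [2 2 4 4 4 4 0], max=4
Drop 4: T rot1 at col 2 lands with bottom-row=4; cleared 0 line(s) (total 0); column heights now [2 2 7 6 4 4 0], max=7
Drop 5: I rot3 at col 6 lands with bottom-row=0; cleared 0 line(s) (total 0); column heights now [2 2 7 6 4 4 4], max=7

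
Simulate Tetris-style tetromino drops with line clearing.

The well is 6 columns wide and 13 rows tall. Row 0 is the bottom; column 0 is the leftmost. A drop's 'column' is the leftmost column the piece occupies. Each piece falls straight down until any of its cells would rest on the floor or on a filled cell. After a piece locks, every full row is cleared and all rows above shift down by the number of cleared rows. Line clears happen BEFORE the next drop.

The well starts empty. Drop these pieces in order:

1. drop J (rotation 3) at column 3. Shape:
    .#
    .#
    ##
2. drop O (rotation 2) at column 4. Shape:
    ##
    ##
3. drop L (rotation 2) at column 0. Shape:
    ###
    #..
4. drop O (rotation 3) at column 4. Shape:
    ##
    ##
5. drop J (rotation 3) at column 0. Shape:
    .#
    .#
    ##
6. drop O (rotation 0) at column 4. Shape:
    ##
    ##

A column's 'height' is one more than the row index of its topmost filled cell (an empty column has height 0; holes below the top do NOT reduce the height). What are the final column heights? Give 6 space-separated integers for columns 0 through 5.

Answer: 3 5 2 1 9 9

Derivation:
Drop 1: J rot3 at col 3 lands with bottom-row=0; cleared 0 line(s) (total 0); column heights now [0 0 0 1 3 0], max=3
Drop 2: O rot2 at col 4 lands with bottom-row=3; cleared 0 line(s) (total 0); column heights now [0 0 0 1 5 5], max=5
Drop 3: L rot2 at col 0 lands with bottom-row=0; cleared 0 line(s) (total 0); column heights now [2 2 2 1 5 5], max=5
Drop 4: O rot3 at col 4 lands with bottom-row=5; cleared 0 line(s) (total 0); column heights now [2 2 2 1 7 7], max=7
Drop 5: J rot3 at col 0 lands with bottom-row=2; cleared 0 line(s) (total 0); column heights now [3 5 2 1 7 7], max=7
Drop 6: O rot0 at col 4 lands with bottom-row=7; cleared 0 line(s) (total 0); column heights now [3 5 2 1 9 9], max=9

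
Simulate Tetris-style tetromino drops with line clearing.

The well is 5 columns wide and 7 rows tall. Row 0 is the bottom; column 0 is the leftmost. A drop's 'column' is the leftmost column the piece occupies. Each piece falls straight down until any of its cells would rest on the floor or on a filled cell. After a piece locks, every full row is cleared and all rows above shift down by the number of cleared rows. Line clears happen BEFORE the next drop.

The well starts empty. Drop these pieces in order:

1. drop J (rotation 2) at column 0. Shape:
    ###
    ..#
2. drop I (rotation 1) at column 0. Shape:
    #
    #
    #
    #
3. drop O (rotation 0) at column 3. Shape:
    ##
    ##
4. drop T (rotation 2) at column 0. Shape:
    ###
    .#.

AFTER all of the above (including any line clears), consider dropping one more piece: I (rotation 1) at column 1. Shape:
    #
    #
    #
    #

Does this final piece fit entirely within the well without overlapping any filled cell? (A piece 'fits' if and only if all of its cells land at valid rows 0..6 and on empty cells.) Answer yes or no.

Drop 1: J rot2 at col 0 lands with bottom-row=0; cleared 0 line(s) (total 0); column heights now [2 2 2 0 0], max=2
Drop 2: I rot1 at col 0 lands with bottom-row=2; cleared 0 line(s) (total 0); column heights now [6 2 2 0 0], max=6
Drop 3: O rot0 at col 3 lands with bottom-row=0; cleared 1 line(s) (total 1); column heights now [5 0 1 1 1], max=5
Drop 4: T rot2 at col 0 lands with bottom-row=4; cleared 0 line(s) (total 1); column heights now [6 6 6 1 1], max=6
Test piece I rot1 at col 1 (width 1): heights before test = [6 6 6 1 1]; fits = False

Answer: no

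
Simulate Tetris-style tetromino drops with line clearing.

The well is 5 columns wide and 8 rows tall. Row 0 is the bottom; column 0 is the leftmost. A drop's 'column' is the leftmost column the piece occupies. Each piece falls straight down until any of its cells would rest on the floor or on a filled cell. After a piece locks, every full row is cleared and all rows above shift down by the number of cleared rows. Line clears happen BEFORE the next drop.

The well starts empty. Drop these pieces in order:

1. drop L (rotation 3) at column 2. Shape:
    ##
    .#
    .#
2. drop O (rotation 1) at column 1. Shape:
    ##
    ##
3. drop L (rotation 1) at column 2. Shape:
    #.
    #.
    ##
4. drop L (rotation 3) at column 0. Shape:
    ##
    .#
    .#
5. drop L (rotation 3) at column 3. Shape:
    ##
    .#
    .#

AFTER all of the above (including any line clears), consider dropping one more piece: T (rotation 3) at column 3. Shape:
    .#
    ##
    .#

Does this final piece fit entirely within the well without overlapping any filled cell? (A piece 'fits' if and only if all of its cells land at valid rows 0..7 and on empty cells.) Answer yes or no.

Answer: no

Derivation:
Drop 1: L rot3 at col 2 lands with bottom-row=0; cleared 0 line(s) (total 0); column heights now [0 0 3 3 0], max=3
Drop 2: O rot1 at col 1 lands with bottom-row=3; cleared 0 line(s) (total 0); column heights now [0 5 5 3 0], max=5
Drop 3: L rot1 at col 2 lands with bottom-row=5; cleared 0 line(s) (total 0); column heights now [0 5 8 6 0], max=8
Drop 4: L rot3 at col 0 lands with bottom-row=5; cleared 0 line(s) (total 0); column heights now [8 8 8 6 0], max=8
Drop 5: L rot3 at col 3 lands with bottom-row=4; cleared 0 line(s) (total 0); column heights now [8 8 8 7 7], max=8
Test piece T rot3 at col 3 (width 2): heights before test = [8 8 8 7 7]; fits = False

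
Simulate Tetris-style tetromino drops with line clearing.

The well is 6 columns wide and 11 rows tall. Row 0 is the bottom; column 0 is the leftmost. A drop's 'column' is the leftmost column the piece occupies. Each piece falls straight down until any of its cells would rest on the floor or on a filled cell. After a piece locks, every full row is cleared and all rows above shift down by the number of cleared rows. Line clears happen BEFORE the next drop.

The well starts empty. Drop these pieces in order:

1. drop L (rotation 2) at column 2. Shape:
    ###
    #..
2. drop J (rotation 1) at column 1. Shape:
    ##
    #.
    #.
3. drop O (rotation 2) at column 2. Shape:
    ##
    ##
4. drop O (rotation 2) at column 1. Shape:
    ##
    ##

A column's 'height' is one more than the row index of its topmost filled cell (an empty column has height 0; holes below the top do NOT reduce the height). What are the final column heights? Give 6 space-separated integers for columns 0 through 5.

Answer: 0 7 7 5 2 0

Derivation:
Drop 1: L rot2 at col 2 lands with bottom-row=0; cleared 0 line(s) (total 0); column heights now [0 0 2 2 2 0], max=2
Drop 2: J rot1 at col 1 lands with bottom-row=0; cleared 0 line(s) (total 0); column heights now [0 3 3 2 2 0], max=3
Drop 3: O rot2 at col 2 lands with bottom-row=3; cleared 0 line(s) (total 0); column heights now [0 3 5 5 2 0], max=5
Drop 4: O rot2 at col 1 lands with bottom-row=5; cleared 0 line(s) (total 0); column heights now [0 7 7 5 2 0], max=7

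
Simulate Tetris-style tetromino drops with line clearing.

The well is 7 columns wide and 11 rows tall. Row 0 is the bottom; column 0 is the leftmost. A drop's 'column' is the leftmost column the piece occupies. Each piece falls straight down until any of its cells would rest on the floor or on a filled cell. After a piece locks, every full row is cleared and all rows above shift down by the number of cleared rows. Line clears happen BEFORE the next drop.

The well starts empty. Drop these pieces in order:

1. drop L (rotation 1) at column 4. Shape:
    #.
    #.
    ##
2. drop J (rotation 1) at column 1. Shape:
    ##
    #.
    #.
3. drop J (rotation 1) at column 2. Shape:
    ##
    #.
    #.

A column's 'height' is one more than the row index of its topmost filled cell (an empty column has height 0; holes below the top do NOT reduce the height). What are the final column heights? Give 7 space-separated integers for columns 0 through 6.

Answer: 0 3 6 6 3 1 0

Derivation:
Drop 1: L rot1 at col 4 lands with bottom-row=0; cleared 0 line(s) (total 0); column heights now [0 0 0 0 3 1 0], max=3
Drop 2: J rot1 at col 1 lands with bottom-row=0; cleared 0 line(s) (total 0); column heights now [0 3 3 0 3 1 0], max=3
Drop 3: J rot1 at col 2 lands with bottom-row=3; cleared 0 line(s) (total 0); column heights now [0 3 6 6 3 1 0], max=6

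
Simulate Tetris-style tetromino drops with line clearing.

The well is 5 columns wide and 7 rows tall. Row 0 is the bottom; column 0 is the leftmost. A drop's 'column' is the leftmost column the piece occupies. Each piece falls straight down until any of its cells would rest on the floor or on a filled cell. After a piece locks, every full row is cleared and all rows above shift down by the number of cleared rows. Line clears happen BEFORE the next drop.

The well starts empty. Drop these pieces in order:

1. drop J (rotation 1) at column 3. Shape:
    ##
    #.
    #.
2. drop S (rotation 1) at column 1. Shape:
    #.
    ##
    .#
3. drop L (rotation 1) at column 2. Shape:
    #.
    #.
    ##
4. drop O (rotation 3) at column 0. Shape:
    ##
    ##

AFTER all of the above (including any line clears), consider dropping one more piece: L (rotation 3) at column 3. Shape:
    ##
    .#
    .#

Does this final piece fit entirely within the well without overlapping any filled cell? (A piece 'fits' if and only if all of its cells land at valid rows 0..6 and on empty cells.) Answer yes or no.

Answer: yes

Derivation:
Drop 1: J rot1 at col 3 lands with bottom-row=0; cleared 0 line(s) (total 0); column heights now [0 0 0 3 3], max=3
Drop 2: S rot1 at col 1 lands with bottom-row=0; cleared 0 line(s) (total 0); column heights now [0 3 2 3 3], max=3
Drop 3: L rot1 at col 2 lands with bottom-row=3; cleared 0 line(s) (total 0); column heights now [0 3 6 4 3], max=6
Drop 4: O rot3 at col 0 lands with bottom-row=3; cleared 0 line(s) (total 0); column heights now [5 5 6 4 3], max=6
Test piece L rot3 at col 3 (width 2): heights before test = [5 5 6 4 3]; fits = True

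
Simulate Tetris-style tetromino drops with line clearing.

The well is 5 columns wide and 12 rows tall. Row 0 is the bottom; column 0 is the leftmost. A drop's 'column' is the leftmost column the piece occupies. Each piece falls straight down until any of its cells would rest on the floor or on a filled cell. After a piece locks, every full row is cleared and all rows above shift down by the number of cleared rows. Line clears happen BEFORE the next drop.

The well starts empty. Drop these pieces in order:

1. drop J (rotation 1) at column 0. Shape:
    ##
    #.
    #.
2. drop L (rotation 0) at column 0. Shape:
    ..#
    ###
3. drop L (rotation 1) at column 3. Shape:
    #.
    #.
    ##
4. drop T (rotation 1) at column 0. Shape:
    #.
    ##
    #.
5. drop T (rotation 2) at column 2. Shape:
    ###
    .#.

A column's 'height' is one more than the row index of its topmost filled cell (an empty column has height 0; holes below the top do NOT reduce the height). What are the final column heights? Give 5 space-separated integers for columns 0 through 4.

Drop 1: J rot1 at col 0 lands with bottom-row=0; cleared 0 line(s) (total 0); column heights now [3 3 0 0 0], max=3
Drop 2: L rot0 at col 0 lands with bottom-row=3; cleared 0 line(s) (total 0); column heights now [4 4 5 0 0], max=5
Drop 3: L rot1 at col 3 lands with bottom-row=0; cleared 0 line(s) (total 0); column heights now [4 4 5 3 1], max=5
Drop 4: T rot1 at col 0 lands with bottom-row=4; cleared 0 line(s) (total 0); column heights now [7 6 5 3 1], max=7
Drop 5: T rot2 at col 2 lands with bottom-row=4; cleared 1 line(s) (total 1); column heights now [6 4 5 5 1], max=6

Answer: 6 4 5 5 1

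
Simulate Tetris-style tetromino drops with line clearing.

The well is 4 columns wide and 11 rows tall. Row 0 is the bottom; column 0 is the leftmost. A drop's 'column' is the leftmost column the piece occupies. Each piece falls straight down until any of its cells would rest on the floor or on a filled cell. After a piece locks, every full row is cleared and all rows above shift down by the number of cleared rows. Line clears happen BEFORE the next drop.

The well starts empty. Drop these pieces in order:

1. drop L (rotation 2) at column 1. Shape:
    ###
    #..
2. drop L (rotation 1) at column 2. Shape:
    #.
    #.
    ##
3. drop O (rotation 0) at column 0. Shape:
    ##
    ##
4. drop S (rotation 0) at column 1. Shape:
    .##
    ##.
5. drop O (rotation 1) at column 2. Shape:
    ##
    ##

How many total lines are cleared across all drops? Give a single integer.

Answer: 1

Derivation:
Drop 1: L rot2 at col 1 lands with bottom-row=0; cleared 0 line(s) (total 0); column heights now [0 2 2 2], max=2
Drop 2: L rot1 at col 2 lands with bottom-row=2; cleared 0 line(s) (total 0); column heights now [0 2 5 3], max=5
Drop 3: O rot0 at col 0 lands with bottom-row=2; cleared 1 line(s) (total 1); column heights now [3 3 4 2], max=4
Drop 4: S rot0 at col 1 lands with bottom-row=4; cleared 0 line(s) (total 1); column heights now [3 5 6 6], max=6
Drop 5: O rot1 at col 2 lands with bottom-row=6; cleared 0 line(s) (total 1); column heights now [3 5 8 8], max=8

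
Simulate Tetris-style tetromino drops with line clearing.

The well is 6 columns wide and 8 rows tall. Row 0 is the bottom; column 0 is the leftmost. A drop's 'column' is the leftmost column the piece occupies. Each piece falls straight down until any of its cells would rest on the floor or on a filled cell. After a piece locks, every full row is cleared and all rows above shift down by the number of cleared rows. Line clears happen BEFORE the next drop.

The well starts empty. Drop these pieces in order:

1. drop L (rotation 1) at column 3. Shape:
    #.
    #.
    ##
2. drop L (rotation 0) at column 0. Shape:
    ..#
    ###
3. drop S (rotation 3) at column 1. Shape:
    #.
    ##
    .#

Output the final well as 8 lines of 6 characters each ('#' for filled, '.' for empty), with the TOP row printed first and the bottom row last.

Answer: ......
......
......
.#....
.##...
..##..
..##..
#####.

Derivation:
Drop 1: L rot1 at col 3 lands with bottom-row=0; cleared 0 line(s) (total 0); column heights now [0 0 0 3 1 0], max=3
Drop 2: L rot0 at col 0 lands with bottom-row=0; cleared 0 line(s) (total 0); column heights now [1 1 2 3 1 0], max=3
Drop 3: S rot3 at col 1 lands with bottom-row=2; cleared 0 line(s) (total 0); column heights now [1 5 4 3 1 0], max=5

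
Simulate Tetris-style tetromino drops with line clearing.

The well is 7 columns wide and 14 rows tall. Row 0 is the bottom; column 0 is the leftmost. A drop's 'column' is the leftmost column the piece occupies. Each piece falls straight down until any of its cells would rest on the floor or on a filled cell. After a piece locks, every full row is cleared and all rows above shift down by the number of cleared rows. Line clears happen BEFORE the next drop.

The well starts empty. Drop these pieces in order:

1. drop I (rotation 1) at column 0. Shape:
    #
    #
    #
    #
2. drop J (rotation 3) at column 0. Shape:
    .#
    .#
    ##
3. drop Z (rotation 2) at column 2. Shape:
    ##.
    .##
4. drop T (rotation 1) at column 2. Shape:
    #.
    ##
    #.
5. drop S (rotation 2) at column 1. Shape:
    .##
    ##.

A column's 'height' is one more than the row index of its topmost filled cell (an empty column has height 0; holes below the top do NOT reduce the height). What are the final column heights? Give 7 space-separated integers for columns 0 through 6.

Drop 1: I rot1 at col 0 lands with bottom-row=0; cleared 0 line(s) (total 0); column heights now [4 0 0 0 0 0 0], max=4
Drop 2: J rot3 at col 0 lands with bottom-row=4; cleared 0 line(s) (total 0); column heights now [5 7 0 0 0 0 0], max=7
Drop 3: Z rot2 at col 2 lands with bottom-row=0; cleared 0 line(s) (total 0); column heights now [5 7 2 2 1 0 0], max=7
Drop 4: T rot1 at col 2 lands with bottom-row=2; cleared 0 line(s) (total 0); column heights now [5 7 5 4 1 0 0], max=7
Drop 5: S rot2 at col 1 lands with bottom-row=7; cleared 0 line(s) (total 0); column heights now [5 8 9 9 1 0 0], max=9

Answer: 5 8 9 9 1 0 0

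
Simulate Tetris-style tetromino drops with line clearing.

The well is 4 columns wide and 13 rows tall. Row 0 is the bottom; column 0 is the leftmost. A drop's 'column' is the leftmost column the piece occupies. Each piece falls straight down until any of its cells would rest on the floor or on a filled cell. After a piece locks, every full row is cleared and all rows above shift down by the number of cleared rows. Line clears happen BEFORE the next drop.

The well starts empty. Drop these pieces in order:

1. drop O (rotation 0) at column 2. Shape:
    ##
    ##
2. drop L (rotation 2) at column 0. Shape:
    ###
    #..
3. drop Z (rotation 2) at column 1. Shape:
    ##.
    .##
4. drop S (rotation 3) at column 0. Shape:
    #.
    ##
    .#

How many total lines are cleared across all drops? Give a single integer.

Drop 1: O rot0 at col 2 lands with bottom-row=0; cleared 0 line(s) (total 0); column heights now [0 0 2 2], max=2
Drop 2: L rot2 at col 0 lands with bottom-row=1; cleared 0 line(s) (total 0); column heights now [3 3 3 2], max=3
Drop 3: Z rot2 at col 1 lands with bottom-row=3; cleared 0 line(s) (total 0); column heights now [3 5 5 4], max=5
Drop 4: S rot3 at col 0 lands with bottom-row=5; cleared 0 line(s) (total 0); column heights now [8 7 5 4], max=8

Answer: 0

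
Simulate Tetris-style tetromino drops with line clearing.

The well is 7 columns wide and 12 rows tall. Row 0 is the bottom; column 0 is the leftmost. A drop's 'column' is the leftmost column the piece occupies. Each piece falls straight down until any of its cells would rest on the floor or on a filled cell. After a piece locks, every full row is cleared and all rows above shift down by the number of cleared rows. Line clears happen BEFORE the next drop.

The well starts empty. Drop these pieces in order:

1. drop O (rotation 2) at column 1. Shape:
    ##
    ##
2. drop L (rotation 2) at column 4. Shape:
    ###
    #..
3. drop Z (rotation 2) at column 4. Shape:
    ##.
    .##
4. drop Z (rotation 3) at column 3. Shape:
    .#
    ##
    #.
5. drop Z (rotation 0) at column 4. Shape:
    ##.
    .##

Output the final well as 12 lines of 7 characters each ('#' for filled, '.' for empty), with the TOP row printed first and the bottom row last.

Drop 1: O rot2 at col 1 lands with bottom-row=0; cleared 0 line(s) (total 0); column heights now [0 2 2 0 0 0 0], max=2
Drop 2: L rot2 at col 4 lands with bottom-row=0; cleared 0 line(s) (total 0); column heights now [0 2 2 0 2 2 2], max=2
Drop 3: Z rot2 at col 4 lands with bottom-row=2; cleared 0 line(s) (total 0); column heights now [0 2 2 0 4 4 3], max=4
Drop 4: Z rot3 at col 3 lands with bottom-row=3; cleared 0 line(s) (total 0); column heights now [0 2 2 5 6 4 3], max=6
Drop 5: Z rot0 at col 4 lands with bottom-row=5; cleared 0 line(s) (total 0); column heights now [0 2 2 5 7 7 6], max=7

Answer: .......
.......
.......
.......
.......
....##.
....###
...##..
...###.
.....##
.##.###
.##.#..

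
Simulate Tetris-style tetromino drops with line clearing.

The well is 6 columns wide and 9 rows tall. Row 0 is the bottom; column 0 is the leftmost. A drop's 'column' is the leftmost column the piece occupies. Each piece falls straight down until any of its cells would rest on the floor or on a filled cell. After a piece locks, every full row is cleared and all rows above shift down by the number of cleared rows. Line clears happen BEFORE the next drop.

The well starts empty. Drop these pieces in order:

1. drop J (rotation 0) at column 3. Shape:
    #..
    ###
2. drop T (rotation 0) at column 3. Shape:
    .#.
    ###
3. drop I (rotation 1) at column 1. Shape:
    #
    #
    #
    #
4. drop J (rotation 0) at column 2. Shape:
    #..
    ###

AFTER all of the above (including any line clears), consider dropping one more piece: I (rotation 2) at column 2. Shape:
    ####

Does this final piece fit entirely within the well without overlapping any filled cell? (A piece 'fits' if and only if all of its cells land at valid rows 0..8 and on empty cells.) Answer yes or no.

Answer: yes

Derivation:
Drop 1: J rot0 at col 3 lands with bottom-row=0; cleared 0 line(s) (total 0); column heights now [0 0 0 2 1 1], max=2
Drop 2: T rot0 at col 3 lands with bottom-row=2; cleared 0 line(s) (total 0); column heights now [0 0 0 3 4 3], max=4
Drop 3: I rot1 at col 1 lands with bottom-row=0; cleared 0 line(s) (total 0); column heights now [0 4 0 3 4 3], max=4
Drop 4: J rot0 at col 2 lands with bottom-row=4; cleared 0 line(s) (total 0); column heights now [0 4 6 5 5 3], max=6
Test piece I rot2 at col 2 (width 4): heights before test = [0 4 6 5 5 3]; fits = True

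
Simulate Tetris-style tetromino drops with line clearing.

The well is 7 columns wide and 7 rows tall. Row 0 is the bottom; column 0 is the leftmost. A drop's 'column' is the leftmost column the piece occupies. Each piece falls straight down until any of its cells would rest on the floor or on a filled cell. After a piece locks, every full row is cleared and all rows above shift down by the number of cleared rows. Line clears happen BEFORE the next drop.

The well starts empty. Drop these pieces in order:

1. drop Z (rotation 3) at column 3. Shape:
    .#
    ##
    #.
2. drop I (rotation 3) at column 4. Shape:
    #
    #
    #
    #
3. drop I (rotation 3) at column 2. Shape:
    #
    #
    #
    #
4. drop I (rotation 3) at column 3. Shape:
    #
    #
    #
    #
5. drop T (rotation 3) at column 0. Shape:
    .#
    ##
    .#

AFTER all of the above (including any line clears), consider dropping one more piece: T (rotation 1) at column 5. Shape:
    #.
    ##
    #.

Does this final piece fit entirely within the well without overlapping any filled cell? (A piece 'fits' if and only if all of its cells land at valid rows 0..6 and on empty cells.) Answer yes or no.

Answer: yes

Derivation:
Drop 1: Z rot3 at col 3 lands with bottom-row=0; cleared 0 line(s) (total 0); column heights now [0 0 0 2 3 0 0], max=3
Drop 2: I rot3 at col 4 lands with bottom-row=3; cleared 0 line(s) (total 0); column heights now [0 0 0 2 7 0 0], max=7
Drop 3: I rot3 at col 2 lands with bottom-row=0; cleared 0 line(s) (total 0); column heights now [0 0 4 2 7 0 0], max=7
Drop 4: I rot3 at col 3 lands with bottom-row=2; cleared 0 line(s) (total 0); column heights now [0 0 4 6 7 0 0], max=7
Drop 5: T rot3 at col 0 lands with bottom-row=0; cleared 0 line(s) (total 0); column heights now [2 3 4 6 7 0 0], max=7
Test piece T rot1 at col 5 (width 2): heights before test = [2 3 4 6 7 0 0]; fits = True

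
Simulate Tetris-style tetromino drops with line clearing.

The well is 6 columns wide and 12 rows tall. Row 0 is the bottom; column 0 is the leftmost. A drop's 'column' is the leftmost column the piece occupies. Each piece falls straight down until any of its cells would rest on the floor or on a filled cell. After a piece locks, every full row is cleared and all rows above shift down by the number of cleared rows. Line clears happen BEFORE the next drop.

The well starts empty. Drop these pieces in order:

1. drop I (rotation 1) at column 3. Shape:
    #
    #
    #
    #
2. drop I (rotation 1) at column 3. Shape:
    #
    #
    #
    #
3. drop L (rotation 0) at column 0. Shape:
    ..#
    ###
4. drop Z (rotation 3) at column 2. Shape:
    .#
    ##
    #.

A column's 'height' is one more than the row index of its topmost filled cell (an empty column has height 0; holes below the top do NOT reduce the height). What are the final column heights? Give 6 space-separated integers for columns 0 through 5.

Drop 1: I rot1 at col 3 lands with bottom-row=0; cleared 0 line(s) (total 0); column heights now [0 0 0 4 0 0], max=4
Drop 2: I rot1 at col 3 lands with bottom-row=4; cleared 0 line(s) (total 0); column heights now [0 0 0 8 0 0], max=8
Drop 3: L rot0 at col 0 lands with bottom-row=0; cleared 0 line(s) (total 0); column heights now [1 1 2 8 0 0], max=8
Drop 4: Z rot3 at col 2 lands with bottom-row=7; cleared 0 line(s) (total 0); column heights now [1 1 9 10 0 0], max=10

Answer: 1 1 9 10 0 0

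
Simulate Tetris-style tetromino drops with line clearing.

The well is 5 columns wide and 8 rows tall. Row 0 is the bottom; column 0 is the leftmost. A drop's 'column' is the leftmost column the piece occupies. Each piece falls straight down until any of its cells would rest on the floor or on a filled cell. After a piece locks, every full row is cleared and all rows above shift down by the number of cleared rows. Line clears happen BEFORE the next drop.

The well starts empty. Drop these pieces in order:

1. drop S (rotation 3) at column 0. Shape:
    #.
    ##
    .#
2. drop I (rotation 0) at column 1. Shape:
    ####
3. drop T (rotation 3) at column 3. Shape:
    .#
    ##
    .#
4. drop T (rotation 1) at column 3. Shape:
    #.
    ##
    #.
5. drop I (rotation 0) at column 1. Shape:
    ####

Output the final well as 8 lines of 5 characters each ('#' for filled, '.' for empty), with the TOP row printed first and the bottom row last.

Answer: .....
.....
.####
...#.
...##
...##
##.##
.#..#

Derivation:
Drop 1: S rot3 at col 0 lands with bottom-row=0; cleared 0 line(s) (total 0); column heights now [3 2 0 0 0], max=3
Drop 2: I rot0 at col 1 lands with bottom-row=2; cleared 1 line(s) (total 1); column heights now [2 2 0 0 0], max=2
Drop 3: T rot3 at col 3 lands with bottom-row=0; cleared 0 line(s) (total 1); column heights now [2 2 0 2 3], max=3
Drop 4: T rot1 at col 3 lands with bottom-row=2; cleared 0 line(s) (total 1); column heights now [2 2 0 5 4], max=5
Drop 5: I rot0 at col 1 lands with bottom-row=5; cleared 0 line(s) (total 1); column heights now [2 6 6 6 6], max=6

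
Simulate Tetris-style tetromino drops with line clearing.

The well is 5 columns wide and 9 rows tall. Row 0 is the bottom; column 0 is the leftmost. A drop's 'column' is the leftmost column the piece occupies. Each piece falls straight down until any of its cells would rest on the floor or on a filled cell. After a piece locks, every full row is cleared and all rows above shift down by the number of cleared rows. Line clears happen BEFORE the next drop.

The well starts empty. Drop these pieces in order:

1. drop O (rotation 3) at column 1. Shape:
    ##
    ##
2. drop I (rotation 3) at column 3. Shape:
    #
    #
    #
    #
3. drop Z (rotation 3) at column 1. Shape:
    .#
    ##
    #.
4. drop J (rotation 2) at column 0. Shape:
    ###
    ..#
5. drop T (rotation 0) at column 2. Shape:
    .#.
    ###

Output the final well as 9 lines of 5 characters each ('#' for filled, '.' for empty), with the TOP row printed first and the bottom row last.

Answer: ...#.
..###
###..
..#..
..#..
.###.
.#.#.
.###.
.###.

Derivation:
Drop 1: O rot3 at col 1 lands with bottom-row=0; cleared 0 line(s) (total 0); column heights now [0 2 2 0 0], max=2
Drop 2: I rot3 at col 3 lands with bottom-row=0; cleared 0 line(s) (total 0); column heights now [0 2 2 4 0], max=4
Drop 3: Z rot3 at col 1 lands with bottom-row=2; cleared 0 line(s) (total 0); column heights now [0 4 5 4 0], max=5
Drop 4: J rot2 at col 0 lands with bottom-row=5; cleared 0 line(s) (total 0); column heights now [7 7 7 4 0], max=7
Drop 5: T rot0 at col 2 lands with bottom-row=7; cleared 0 line(s) (total 0); column heights now [7 7 8 9 8], max=9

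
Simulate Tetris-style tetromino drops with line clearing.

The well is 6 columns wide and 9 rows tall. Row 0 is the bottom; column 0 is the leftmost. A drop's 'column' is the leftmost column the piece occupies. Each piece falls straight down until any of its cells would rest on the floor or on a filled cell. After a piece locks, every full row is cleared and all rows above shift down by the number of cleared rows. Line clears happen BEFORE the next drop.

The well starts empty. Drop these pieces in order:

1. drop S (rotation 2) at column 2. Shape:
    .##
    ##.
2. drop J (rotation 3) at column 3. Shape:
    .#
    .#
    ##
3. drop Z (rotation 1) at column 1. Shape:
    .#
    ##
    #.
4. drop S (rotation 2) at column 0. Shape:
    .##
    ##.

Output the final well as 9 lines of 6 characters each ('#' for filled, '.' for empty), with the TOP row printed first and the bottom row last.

Drop 1: S rot2 at col 2 lands with bottom-row=0; cleared 0 line(s) (total 0); column heights now [0 0 1 2 2 0], max=2
Drop 2: J rot3 at col 3 lands with bottom-row=2; cleared 0 line(s) (total 0); column heights now [0 0 1 3 5 0], max=5
Drop 3: Z rot1 at col 1 lands with bottom-row=0; cleared 0 line(s) (total 0); column heights now [0 2 3 3 5 0], max=5
Drop 4: S rot2 at col 0 lands with bottom-row=2; cleared 0 line(s) (total 0); column heights now [3 4 4 3 5 0], max=5

Answer: ......
......
......
......
....#.
.##.#.
#####.
.####.
.###..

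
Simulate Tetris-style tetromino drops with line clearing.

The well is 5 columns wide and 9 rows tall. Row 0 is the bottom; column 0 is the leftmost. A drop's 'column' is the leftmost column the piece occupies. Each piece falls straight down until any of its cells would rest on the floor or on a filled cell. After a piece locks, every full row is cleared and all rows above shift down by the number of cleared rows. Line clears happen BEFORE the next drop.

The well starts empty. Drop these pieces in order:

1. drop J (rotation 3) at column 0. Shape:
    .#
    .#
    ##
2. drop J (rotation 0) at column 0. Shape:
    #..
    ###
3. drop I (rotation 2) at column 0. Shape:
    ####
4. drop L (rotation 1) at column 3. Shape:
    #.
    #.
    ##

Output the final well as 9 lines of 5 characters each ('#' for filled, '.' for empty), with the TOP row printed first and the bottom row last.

Answer: ...#.
...#.
...##
####.
#....
###..
.#...
.#...
##...

Derivation:
Drop 1: J rot3 at col 0 lands with bottom-row=0; cleared 0 line(s) (total 0); column heights now [1 3 0 0 0], max=3
Drop 2: J rot0 at col 0 lands with bottom-row=3; cleared 0 line(s) (total 0); column heights now [5 4 4 0 0], max=5
Drop 3: I rot2 at col 0 lands with bottom-row=5; cleared 0 line(s) (total 0); column heights now [6 6 6 6 0], max=6
Drop 4: L rot1 at col 3 lands with bottom-row=6; cleared 0 line(s) (total 0); column heights now [6 6 6 9 7], max=9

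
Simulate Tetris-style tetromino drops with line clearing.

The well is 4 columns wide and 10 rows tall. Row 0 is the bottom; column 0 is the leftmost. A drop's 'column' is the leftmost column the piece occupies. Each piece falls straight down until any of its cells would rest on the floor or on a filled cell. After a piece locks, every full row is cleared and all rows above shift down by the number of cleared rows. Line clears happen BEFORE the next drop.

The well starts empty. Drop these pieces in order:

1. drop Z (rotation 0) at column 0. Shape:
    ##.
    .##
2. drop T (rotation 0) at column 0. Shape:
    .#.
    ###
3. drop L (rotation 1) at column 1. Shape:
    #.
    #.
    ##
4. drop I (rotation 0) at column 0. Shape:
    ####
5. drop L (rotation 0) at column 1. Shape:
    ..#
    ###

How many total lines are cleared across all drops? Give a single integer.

Drop 1: Z rot0 at col 0 lands with bottom-row=0; cleared 0 line(s) (total 0); column heights now [2 2 1 0], max=2
Drop 2: T rot0 at col 0 lands with bottom-row=2; cleared 0 line(s) (total 0); column heights now [3 4 3 0], max=4
Drop 3: L rot1 at col 1 lands with bottom-row=4; cleared 0 line(s) (total 0); column heights now [3 7 5 0], max=7
Drop 4: I rot0 at col 0 lands with bottom-row=7; cleared 1 line(s) (total 1); column heights now [3 7 5 0], max=7
Drop 5: L rot0 at col 1 lands with bottom-row=7; cleared 0 line(s) (total 1); column heights now [3 8 8 9], max=9

Answer: 1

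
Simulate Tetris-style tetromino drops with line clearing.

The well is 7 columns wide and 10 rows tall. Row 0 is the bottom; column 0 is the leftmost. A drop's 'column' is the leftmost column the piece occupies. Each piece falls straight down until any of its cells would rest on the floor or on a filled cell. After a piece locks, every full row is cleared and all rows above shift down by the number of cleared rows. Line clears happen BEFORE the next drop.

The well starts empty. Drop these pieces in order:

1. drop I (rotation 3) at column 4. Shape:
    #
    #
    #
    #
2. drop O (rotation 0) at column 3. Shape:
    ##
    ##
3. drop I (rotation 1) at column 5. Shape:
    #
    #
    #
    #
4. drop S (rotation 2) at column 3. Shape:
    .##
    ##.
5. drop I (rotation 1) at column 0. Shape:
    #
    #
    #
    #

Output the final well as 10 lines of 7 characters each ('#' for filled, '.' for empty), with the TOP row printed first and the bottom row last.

Answer: .......
.......
....##.
...##..
...##..
...##..
#...##.
#...##.
#...##.
#...##.

Derivation:
Drop 1: I rot3 at col 4 lands with bottom-row=0; cleared 0 line(s) (total 0); column heights now [0 0 0 0 4 0 0], max=4
Drop 2: O rot0 at col 3 lands with bottom-row=4; cleared 0 line(s) (total 0); column heights now [0 0 0 6 6 0 0], max=6
Drop 3: I rot1 at col 5 lands with bottom-row=0; cleared 0 line(s) (total 0); column heights now [0 0 0 6 6 4 0], max=6
Drop 4: S rot2 at col 3 lands with bottom-row=6; cleared 0 line(s) (total 0); column heights now [0 0 0 7 8 8 0], max=8
Drop 5: I rot1 at col 0 lands with bottom-row=0; cleared 0 line(s) (total 0); column heights now [4 0 0 7 8 8 0], max=8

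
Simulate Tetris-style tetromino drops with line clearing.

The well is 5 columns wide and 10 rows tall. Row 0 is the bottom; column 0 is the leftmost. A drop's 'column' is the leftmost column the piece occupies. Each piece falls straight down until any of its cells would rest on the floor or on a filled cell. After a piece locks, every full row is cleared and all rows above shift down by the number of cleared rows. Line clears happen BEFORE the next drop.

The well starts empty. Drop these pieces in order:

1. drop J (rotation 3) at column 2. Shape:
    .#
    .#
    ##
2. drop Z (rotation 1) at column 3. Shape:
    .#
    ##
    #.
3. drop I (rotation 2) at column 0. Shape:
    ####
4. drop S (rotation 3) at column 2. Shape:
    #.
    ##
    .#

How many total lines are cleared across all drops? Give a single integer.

Drop 1: J rot3 at col 2 lands with bottom-row=0; cleared 0 line(s) (total 0); column heights now [0 0 1 3 0], max=3
Drop 2: Z rot1 at col 3 lands with bottom-row=3; cleared 0 line(s) (total 0); column heights now [0 0 1 5 6], max=6
Drop 3: I rot2 at col 0 lands with bottom-row=5; cleared 1 line(s) (total 1); column heights now [0 0 1 5 5], max=5
Drop 4: S rot3 at col 2 lands with bottom-row=5; cleared 0 line(s) (total 1); column heights now [0 0 8 7 5], max=8

Answer: 1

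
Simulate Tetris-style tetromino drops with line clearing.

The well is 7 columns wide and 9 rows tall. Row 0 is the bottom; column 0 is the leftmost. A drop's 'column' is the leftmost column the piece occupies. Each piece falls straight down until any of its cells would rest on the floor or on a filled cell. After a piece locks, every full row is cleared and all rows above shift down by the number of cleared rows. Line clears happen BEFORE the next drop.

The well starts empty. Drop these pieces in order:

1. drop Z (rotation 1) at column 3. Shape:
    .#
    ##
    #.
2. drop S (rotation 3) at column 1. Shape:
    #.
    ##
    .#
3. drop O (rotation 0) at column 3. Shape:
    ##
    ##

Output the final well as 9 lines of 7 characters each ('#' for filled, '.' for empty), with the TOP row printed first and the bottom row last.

Answer: .......
.......
.......
.......
...##..
...##..
.#..#..
.####..
..##...

Derivation:
Drop 1: Z rot1 at col 3 lands with bottom-row=0; cleared 0 line(s) (total 0); column heights now [0 0 0 2 3 0 0], max=3
Drop 2: S rot3 at col 1 lands with bottom-row=0; cleared 0 line(s) (total 0); column heights now [0 3 2 2 3 0 0], max=3
Drop 3: O rot0 at col 3 lands with bottom-row=3; cleared 0 line(s) (total 0); column heights now [0 3 2 5 5 0 0], max=5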